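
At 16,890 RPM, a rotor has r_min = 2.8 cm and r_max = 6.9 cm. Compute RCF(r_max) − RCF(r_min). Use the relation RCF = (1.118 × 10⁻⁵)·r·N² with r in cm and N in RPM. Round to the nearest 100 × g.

13100 x g

ΔRCF = 1.118 × 10⁻⁵ × (r_max − r_min) × N² = 1.118 × 10⁻⁵ × 4.1 × 285,272,100 ≈ 13,076.3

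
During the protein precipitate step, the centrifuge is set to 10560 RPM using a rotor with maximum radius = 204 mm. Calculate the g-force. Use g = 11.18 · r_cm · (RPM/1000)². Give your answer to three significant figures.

r = 204 mm = 20.4 cm
RCF = 11.18 × 20.4 × (10.56)² = 11.18 × 20.4 × 111.5136 ≈ 25,433.1 × g

25400 ×g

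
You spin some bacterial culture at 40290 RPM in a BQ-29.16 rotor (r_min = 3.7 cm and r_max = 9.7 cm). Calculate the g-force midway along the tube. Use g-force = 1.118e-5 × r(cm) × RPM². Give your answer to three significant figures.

r_avg = (3.7 + 9.7) / 2 = 6.7 cm
RCF = 1.118 × 10⁻⁵ × 6.7 × (40290)² = 1.118 × 10⁻⁵ × 6.7 × 1,623,284,100 ≈ 121,593.7 × g

RCF ≈ 122000 ×g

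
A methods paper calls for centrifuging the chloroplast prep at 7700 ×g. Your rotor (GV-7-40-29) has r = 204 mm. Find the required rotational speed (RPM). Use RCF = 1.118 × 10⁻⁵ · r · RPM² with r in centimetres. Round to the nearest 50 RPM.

r = 204 mm = 20.4 cm
7,700 = 1.118 × 10⁻⁵ × 20.4 × N²
N² = 7,700 / (22.8072 × 10⁻⁵) = 33,761,268
N ≈ √33,761,268 ≈ 5,810.4

N ≈ 5800 RPM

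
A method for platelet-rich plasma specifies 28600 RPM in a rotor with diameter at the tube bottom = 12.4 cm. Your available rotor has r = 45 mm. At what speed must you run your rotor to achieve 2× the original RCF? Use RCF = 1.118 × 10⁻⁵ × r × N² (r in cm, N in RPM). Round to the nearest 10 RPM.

≈ 47480 RPM

Original rotor: r = 12.4 / 2 = 6.2 cm
RCF = 1.118 × 10⁻⁵ × r × N²
RCF_original = 1.118 × 10⁻⁵ × 6.2 × (28600)² = 1.118 × 10⁻⁵ × 6.2 × 817,960,000 ≈ 56,697.7 × g
Target RCF = 2 × 56,697.7 ≈ 113,395.4 × g
Your rotor: r = 45 mm = 4.5 cm
113,395.4 = 1.118 × 10⁻⁵ × 4.5 × N²
N² = 113,395.4 / (5.031 × 10⁻⁵) = 2,253,933,612
N ≈ √2,253,933,612 ≈ 47,475.6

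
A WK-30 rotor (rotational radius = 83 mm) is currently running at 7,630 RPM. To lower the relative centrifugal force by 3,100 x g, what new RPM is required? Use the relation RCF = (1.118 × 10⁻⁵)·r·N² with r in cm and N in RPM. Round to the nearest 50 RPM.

r = 83 mm = 8.3 cm
Current RCF = 1.118 × 10⁻⁵ × 8.3 × (7630)² = 1.118 × 10⁻⁵ × 8.3 × 58,216,900 ≈ 5,402.2 × g
Target RCF = 5,402.2 − 3,100 = 2,302.2 × g
N² = 2,302.2 / (9.2794 × 10⁻⁵) = 24,809,794
N ≈ √24,809,794 ≈ 4,980.9

5000 RPM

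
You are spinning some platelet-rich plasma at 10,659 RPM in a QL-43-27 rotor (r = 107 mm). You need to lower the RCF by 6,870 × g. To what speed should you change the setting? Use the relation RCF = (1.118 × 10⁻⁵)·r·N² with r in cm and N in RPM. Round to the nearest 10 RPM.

r = 107 mm = 10.7 cm
Current RCF = 1.118 × 10⁻⁵ × 10.7 × (10659)² = 1.118 × 10⁻⁵ × 10.7 × 113,614,281 ≈ 13,591.2 × g
Target RCF = 13,591.2 − 6,870 = 6,721.2 × g
N² = 6,721.2 / (11.9626 × 10⁻⁵) = 56,185,110
N ≈ √56,185,110 ≈ 7,495.7

7500 RPM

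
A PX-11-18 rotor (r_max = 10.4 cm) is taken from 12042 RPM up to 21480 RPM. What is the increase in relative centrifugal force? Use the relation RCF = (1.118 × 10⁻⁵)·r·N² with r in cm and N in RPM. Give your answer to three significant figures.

≈ 36800 g

RCF₁ = 1.118 × 10⁻⁵ × 10.4 × (12042)² = 1.118 × 10⁻⁵ × 10.4 × 145,009,764 ≈ 16,860.6 × g
RCF₂ = 1.118 × 10⁻⁵ × 10.4 × (21480)² = 1.118 × 10⁻⁵ × 10.4 × 461,390,400 ≈ 53,646.8 × g
Increase = 53,646.8 − 16,860.6 = 36,786.2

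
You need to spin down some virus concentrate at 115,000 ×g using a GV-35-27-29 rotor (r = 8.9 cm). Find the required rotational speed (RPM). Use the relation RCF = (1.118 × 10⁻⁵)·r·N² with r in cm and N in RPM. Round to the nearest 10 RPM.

115,000 = 1.118 × 10⁻⁵ × 8.9 × N²
N² = 115,000 / (9.9502 × 10⁻⁵) = 1,155,755,663
N ≈ √1,155,755,663 ≈ 33,996.4

≈ 34000 RPM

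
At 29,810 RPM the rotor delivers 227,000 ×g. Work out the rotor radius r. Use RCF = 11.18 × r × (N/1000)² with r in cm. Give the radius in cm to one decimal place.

22.8 cm

227000 = 11.18 × r × (29.81)²
r = 227000 / (11.18 × 888.6361) = 227000 / 9934.952 ≈ 22.849 cm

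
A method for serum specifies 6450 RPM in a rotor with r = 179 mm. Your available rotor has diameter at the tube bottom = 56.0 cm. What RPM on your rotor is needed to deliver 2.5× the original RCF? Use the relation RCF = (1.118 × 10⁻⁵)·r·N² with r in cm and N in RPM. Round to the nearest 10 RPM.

8150 RPM

Original rotor: r = 179 mm = 17.9 cm
RCF_original = 1.118 × 10⁻⁵ × 17.9 × (6450)² = 1.118 × 10⁻⁵ × 17.9 × 41,602,500 ≈ 8,325.6 × g
Target RCF = 2.5 × 8,325.6 ≈ 20,814 × g
Your rotor: r = 56.0 / 2 = 28 cm
20,814 = 1.118 × 10⁻⁵ × 28 × N²
N² = 20,814 / (31.304 × 10⁻⁵) = 66,489,905
N ≈ √66,489,905 ≈ 8,154.1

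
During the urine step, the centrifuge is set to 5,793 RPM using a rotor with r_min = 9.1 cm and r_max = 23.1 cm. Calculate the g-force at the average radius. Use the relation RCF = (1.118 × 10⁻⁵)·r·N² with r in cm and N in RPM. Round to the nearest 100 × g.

≈ 6000 x g

r_avg = (9.1 + 23.1) / 2 = 16.1 cm
RCF = 1.118 × 10⁻⁵ × 16.1 × (5793)² = 1.118 × 10⁻⁵ × 16.1 × 33,558,849 ≈ 6,040.5 × g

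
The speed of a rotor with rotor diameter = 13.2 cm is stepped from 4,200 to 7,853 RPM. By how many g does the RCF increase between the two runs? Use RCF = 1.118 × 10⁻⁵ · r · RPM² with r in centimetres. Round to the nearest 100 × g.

≈ 3200 g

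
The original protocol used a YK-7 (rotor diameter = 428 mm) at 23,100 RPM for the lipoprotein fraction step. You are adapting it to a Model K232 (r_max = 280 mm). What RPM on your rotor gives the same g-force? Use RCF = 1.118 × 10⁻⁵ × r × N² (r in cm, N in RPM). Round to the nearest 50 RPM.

≈ 20200 RPM

Original rotor: r = 428 mm / 2 = 214 mm = 21.4 cm
RCF = 1.118 × 10⁻⁵ × r × N²
RCF_original = 1.118 × 10⁻⁵ × 21.4 × (23100)² = 1.118 × 10⁻⁵ × 21.4 × 533,610,000 ≈ 127,667.3 × g
Your rotor: r = 280 mm = 28.0 cm
127,667.3 = 1.118 × 10⁻⁵ × 28 × N²
N² = 127,667.3 / (31.304 × 10⁻⁵) = 407,830,629
N ≈ √407,830,629 ≈ 20,194.8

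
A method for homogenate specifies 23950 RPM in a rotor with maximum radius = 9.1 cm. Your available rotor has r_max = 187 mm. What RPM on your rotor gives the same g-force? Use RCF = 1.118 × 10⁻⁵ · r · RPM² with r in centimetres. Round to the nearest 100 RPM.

≈ 16700 RPM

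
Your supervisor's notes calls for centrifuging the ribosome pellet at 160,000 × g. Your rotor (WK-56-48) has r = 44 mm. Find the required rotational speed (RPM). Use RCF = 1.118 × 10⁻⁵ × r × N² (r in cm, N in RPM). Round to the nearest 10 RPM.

57030 RPM

r = 44 mm = 4.4 cm
160,000 = 1.118 × 10⁻⁵ × 4.4 × N²
N² = 160,000 / (4.9192 × 10⁻⁵) = 3,252,561,392
N ≈ √3,252,561,392 ≈ 57,031.2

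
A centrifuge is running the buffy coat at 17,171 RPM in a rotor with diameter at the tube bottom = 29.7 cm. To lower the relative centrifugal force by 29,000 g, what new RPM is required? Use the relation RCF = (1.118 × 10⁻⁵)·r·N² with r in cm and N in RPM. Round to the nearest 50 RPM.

r = 29.7 / 2 = 14.85 cm
Current RCF = 1.118 × 10⁻⁵ × 14.85 × (17171)² = 1.118 × 10⁻⁵ × 14.85 × 294,843,241 ≈ 48,950.8 × g
Target RCF = 48,950.8 − 29,000 = 19,950.8 × g
N² = 19,950.8 / (16.6023 × 10⁻⁵) = 120,168,892
N ≈ √120,168,892 ≈ 10,962.2

10950 RPM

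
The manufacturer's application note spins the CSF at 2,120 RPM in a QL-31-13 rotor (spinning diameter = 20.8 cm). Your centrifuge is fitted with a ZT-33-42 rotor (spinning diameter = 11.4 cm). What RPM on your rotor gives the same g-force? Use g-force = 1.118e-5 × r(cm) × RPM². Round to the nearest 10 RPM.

Original rotor: r = 20.8 / 2 = 10.4 cm
RCF = 1.118 × 10⁻⁵ × r × N²
RCF_original = 1.118 × 10⁻⁵ × 10.4 × (2120)² = 1.118 × 10⁻⁵ × 10.4 × 4,494,400 ≈ 522.6 × g
Your rotor: r = 11.4 / 2 = 5.7 cm
522.6 = 1.118 × 10⁻⁵ × 5.7 × N²
N² = 522.6 / (6.3726 × 10⁻⁵) = 8,200,734
N ≈ √8,200,734 ≈ 2,863.7

2860 RPM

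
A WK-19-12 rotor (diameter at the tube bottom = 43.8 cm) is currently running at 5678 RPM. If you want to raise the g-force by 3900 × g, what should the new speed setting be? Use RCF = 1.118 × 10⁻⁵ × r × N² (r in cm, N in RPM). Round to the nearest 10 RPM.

r = 43.8 / 2 = 21.9 cm
Current RCF = 1.118 × 10⁻⁵ × 21.9 × (5678)² = 1.118 × 10⁻⁵ × 21.9 × 32,239,684 ≈ 7,893.6 × g
Target RCF = 7,893.6 + 3,900 = 11,793.6 × g
N² = 11,793.6 / (24.4842 × 10⁻⁵) = 48,168,206
N ≈ √48,168,206 ≈ 6,940.3

≈ 6940 RPM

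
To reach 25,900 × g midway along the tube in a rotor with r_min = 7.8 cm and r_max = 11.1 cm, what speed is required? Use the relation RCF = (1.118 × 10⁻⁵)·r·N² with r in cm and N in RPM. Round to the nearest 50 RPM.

r_avg = (7.8 + 11.1) / 2 = 9.45 cm
25,900 = 1.118 × 10⁻⁵ × 9.45 × N²
N² = 25,900 / (10.5651 × 10⁻⁵) = 245,146,757
N ≈ √245,146,757 ≈ 15,657.2

15650 RPM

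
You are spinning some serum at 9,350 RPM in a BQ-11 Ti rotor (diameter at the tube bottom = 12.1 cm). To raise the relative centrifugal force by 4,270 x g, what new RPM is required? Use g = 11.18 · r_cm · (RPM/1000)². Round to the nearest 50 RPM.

r = 12.1 / 2 = 6.05 cm
Current RCF = 11.18 × 6.05 × (9.35)² = 11.18 × 6.05 × 87.4225 ≈ 5,913.2 × g
Target RCF = 5,913.2 + 4,270 = 10,183.2 × g
(N/1000)² = 10,183.2 / 67.639 = 150.5522
N = 1000 × √150.5522 ≈ 12,270.0

12250 RPM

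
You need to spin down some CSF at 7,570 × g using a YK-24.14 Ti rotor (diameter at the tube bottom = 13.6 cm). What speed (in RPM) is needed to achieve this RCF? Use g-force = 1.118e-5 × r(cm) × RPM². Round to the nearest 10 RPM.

≈ 9980 RPM

r = 13.6 / 2 = 6.8 cm
7,570 = 1.118 × 10⁻⁵ × 6.8 × N²
N² = 7,570 / (7.6024 × 10⁻⁵) = 99,573,819
N ≈ √99,573,819 ≈ 9,978.7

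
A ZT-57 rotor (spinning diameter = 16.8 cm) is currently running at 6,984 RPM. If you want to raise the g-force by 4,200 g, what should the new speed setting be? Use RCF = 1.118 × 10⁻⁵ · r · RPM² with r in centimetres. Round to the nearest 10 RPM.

9670 RPM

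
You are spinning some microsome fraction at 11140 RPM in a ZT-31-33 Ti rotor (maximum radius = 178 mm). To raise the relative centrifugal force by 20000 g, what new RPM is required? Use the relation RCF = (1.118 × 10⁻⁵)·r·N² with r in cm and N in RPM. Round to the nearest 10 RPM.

14990 RPM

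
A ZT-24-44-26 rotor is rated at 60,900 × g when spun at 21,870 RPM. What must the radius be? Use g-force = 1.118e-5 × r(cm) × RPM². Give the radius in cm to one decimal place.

60900 = 1.118 × 10⁻⁵ × r × (21870)²
r = 60900 / (1.118 × 10⁻⁵ × 478,296,900) = 60900 / 5347.359 ≈ 11.389 cm

11.4 cm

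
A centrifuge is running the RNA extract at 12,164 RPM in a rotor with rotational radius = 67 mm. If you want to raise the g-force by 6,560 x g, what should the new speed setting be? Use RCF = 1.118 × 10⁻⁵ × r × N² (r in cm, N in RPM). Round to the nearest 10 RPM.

≈ 15350 RPM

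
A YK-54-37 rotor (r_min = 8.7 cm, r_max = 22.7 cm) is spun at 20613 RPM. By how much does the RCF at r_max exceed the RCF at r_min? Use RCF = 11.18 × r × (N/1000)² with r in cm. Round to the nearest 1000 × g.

RCF_max = 11.18 × 22.7 × (20.613)² = 11.18 × 22.7 × 424.895769 ≈ 107,832.6 × g
RCF_min = 11.18 × 8.7 × (20.613)² = 11.18 × 8.7 × 424.895769 ≈ 41,327.9 × g
ΔRCF = 107,832.6 − 41,327.9 = 66,504.7

≈ 67000 x g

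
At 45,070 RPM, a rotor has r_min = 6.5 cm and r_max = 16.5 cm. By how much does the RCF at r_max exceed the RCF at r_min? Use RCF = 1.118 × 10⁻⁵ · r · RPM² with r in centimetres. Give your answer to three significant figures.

227000 × g

ΔRCF = 1.118 × 10⁻⁵ × (r_max − r_min) × N² = 1.118 × 10⁻⁵ × 10.0 × 2,031,304,900 ≈ 227,099.9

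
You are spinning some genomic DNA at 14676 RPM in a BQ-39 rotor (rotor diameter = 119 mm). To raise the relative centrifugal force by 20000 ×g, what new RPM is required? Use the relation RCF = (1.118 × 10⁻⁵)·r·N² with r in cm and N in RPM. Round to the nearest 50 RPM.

r = 119 mm / 2 = 59.5 mm = 5.95 cm
Current RCF = 1.118 × 10⁻⁵ × 5.95 × (14676)² = 1.118 × 10⁻⁵ × 5.95 × 215,384,976 ≈ 14,327.6 × g
Target RCF = 14,327.6 + 20,000 = 34,327.6 × g
N² = 34,327.6 / (6.6521 × 10⁻⁵) = 516,041,551
N ≈ √516,041,551 ≈ 22,716.5

N₂ ≈ 22700 RPM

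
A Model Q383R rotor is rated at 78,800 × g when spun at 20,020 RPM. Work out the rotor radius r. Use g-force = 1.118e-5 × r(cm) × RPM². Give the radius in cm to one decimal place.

78800 = 1.118 × 10⁻⁵ × r × (20020)²
r = 78800 / (1.118 × 10⁻⁵ × 400,800,400) = 78800 / 4480.948 ≈ 17.586 cm

≈ 17.6 cm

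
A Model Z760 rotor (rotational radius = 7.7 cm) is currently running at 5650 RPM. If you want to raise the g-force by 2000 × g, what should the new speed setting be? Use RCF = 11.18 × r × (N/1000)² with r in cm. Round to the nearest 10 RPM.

≈ 7430 RPM

Current RCF = 11.18 × 7.7 × (5.65)² = 11.18 × 7.7 × 31.9225 ≈ 2,748.1 × g
Target RCF = 2,748.1 + 2,000 = 4,748.1 × g
(N/1000)² = 4,748.1 / 86.086 = 55.15531
N = 1000 × √55.15531 ≈ 7,426.7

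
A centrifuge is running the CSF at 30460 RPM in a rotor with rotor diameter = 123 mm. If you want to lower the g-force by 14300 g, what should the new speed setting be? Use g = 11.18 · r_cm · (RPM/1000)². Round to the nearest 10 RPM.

26830 RPM

r = 123 mm / 2 = 61.5 mm = 6.15 cm
Current RCF = 11.18 × 6.15 × (30.46)² = 11.18 × 6.15 × 927.8116 ≈ 63,793.5 × g
Target RCF = 63,793.5 − 14,300 = 49,493.5 × g
(N/1000)² = 49,493.5 / 68.757 = 719.8322
N = 1000 × √719.8322 ≈ 26,829.7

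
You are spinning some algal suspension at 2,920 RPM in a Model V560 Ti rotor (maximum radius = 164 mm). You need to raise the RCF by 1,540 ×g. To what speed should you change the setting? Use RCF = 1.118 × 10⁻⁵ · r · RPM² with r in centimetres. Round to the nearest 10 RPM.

N₂ ≈ 4110 RPM

r = 164 mm = 16.4 cm
Current RCF = 1.118 × 10⁻⁵ × 16.4 × (2920)² = 1.118 × 10⁻⁵ × 16.4 × 8,526,400 ≈ 1,563.3 × g
Target RCF = 1,563.3 + 1,540 = 3,103.3 × g
N² = 3,103.3 / (18.3352 × 10⁻⁵) = 16,925,368
N ≈ √16,925,368 ≈ 4,114.0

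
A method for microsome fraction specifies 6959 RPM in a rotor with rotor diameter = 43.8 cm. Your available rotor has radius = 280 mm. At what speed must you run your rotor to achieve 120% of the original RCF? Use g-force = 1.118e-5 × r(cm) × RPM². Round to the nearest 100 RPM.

Original rotor: r = 43.8 / 2 = 21.9 cm
RCF_original = 1.118 × 10⁻⁵ × 21.9 × (6959)² = 1.118 × 10⁻⁵ × 21.9 × 48,427,681 ≈ 11,857.1 × g
Target RCF = 1.2 × 11,857.1 ≈ 14,228.5 × g
Your rotor: r = 280 mm = 28.0 cm
14,228.5 = 1.118 × 10⁻⁵ × 28 × N²
N² = 14,228.5 / (31.304 × 10⁻⁵) = 45,452,658
N ≈ √45,452,658 ≈ 6,741.9

≈ 6700 RPM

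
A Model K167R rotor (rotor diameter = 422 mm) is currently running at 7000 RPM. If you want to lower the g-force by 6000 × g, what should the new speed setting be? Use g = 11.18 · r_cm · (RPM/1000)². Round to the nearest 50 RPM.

≈ 4850 RPM

r = 422 mm / 2 = 211 mm = 21.1 cm
Current RCF = 11.18 × 21.1 × (7)² = 11.18 × 21.1 × 49 ≈ 11,559 × g
Target RCF = 11,559 − 6,000 = 5,559 × g
(N/1000)² = 5,559 / 235.898 = 23.56527
N = 1000 × √23.56527 ≈ 4,854.4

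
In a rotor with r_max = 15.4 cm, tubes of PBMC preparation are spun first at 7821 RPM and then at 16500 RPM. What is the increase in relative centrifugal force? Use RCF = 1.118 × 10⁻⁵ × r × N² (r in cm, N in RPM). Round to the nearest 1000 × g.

RCF₁ = 1.118 × 10⁻⁵ × 15.4 × (7821)² = 1.118 × 10⁻⁵ × 15.4 × 61,168,041 ≈ 10,531.4 × g
RCF₂ = 1.118 × 10⁻⁵ × 15.4 × (16500)² = 1.118 × 10⁻⁵ × 15.4 × 272,250,000 ≈ 46,873.8 × g
Increase = 46,873.8 − 10,531.4 = 36,342.4

≈ 36000 ×g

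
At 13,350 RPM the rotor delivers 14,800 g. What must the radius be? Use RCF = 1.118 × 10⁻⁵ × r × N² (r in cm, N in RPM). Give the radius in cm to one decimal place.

≈ 7.4 cm

RCF = 1.118 × 10⁻⁵ × r × N²
14800 = 1.118 × 10⁻⁵ × r × (13350)²
r = 14800 / (1.118 × 10⁻⁵ × 178,222,500) = 14800 / 1992.528 ≈ 7.428 cm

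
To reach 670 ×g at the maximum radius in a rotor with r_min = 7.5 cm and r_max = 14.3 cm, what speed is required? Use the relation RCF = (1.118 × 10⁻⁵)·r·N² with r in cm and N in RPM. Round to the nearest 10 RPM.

Use r_max = 14.3 cm.
RCF = 1.118 × 10⁻⁵ × r × N²
670 = 1.118 × 10⁻⁵ × 14.3 × N²
N² = 670 / (15.9874 × 10⁻⁵) = 4,190,800
N ≈ √4,190,800 ≈ 2,047.1

2050 RPM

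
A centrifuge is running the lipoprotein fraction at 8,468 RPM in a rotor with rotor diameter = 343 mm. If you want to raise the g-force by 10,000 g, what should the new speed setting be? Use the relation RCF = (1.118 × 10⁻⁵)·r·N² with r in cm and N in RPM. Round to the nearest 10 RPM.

N₂ ≈ 11130 RPM

r = 343 mm / 2 = 171.5 mm = 17.15 cm
Current RCF = 1.118 × 10⁻⁵ × 17.15 × (8468)² = 1.118 × 10⁻⁵ × 17.15 × 71,707,024 ≈ 13,748.9 × g
Target RCF = 13,748.9 + 10,000 = 23,748.9 × g
N² = 23,748.9 / (19.1737 × 10⁻⁵) = 123,861,852
N ≈ √123,861,852 ≈ 11,129.3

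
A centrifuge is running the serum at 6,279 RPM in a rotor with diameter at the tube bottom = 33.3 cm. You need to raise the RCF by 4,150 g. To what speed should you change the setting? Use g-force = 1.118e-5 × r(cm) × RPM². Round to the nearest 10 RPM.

r = 33.3 / 2 = 16.65 cm
Current RCF = 1.118 × 10⁻⁵ × 16.65 × (6279)² = 1.118 × 10⁻⁵ × 16.65 × 39,425,841 ≈ 7,339 × g
Target RCF = 7,339 + 4,150 = 11,489 × g
N² = 11,489 / (18.6147 × 10⁻⁵) = 61,720,038
N ≈ √61,720,038 ≈ 7,856.2

≈ 7860 RPM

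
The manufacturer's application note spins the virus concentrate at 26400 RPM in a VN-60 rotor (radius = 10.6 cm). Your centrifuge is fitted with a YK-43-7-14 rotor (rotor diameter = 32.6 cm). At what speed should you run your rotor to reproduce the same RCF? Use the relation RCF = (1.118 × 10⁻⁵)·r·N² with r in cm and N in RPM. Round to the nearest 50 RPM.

≈ 21300 RPM

RCF_original = 1.118 × 10⁻⁵ × 10.6 × (26400)² = 1.118 × 10⁻⁵ × 10.6 × 696,960,000 ≈ 82,595.3 × g
Your rotor: r = 32.6 / 2 = 16.3 cm
82,595.3 = 1.118 × 10⁻⁵ × 16.3 × N²
N² = 82,595.3 / (18.2234 × 10⁻⁵) = 453,237,596
N ≈ √453,237,596 ≈ 21,289.4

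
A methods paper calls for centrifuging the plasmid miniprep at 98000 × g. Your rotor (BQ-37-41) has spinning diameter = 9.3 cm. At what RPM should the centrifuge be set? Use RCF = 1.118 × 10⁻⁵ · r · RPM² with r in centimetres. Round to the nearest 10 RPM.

r = 9.3 / 2 = 4.65 cm
98,000 = 1.118 × 10⁻⁵ × 4.65 × N²
N² = 98,000 / (5.1987 × 10⁻⁵) = 1,885,086,656
N ≈ √1,885,086,656 ≈ 43,417.6

N ≈ 43420 RPM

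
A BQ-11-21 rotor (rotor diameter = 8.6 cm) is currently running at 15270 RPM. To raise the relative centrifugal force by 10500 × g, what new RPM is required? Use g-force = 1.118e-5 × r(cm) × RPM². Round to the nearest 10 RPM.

r = 8.6 / 2 = 4.3 cm
Current RCF = 1.118 × 10⁻⁵ × 4.3 × (15270)² = 1.118 × 10⁻⁵ × 4.3 × 233,172,900 ≈ 11,209.6 × g
Target RCF = 11,209.6 + 10,500 = 21,709.6 × g
N² = 21,709.6 / (4.8074 × 10⁻⁵) = 451,587,136
N ≈ √451,587,136 ≈ 21,250.6

≈ 21250 RPM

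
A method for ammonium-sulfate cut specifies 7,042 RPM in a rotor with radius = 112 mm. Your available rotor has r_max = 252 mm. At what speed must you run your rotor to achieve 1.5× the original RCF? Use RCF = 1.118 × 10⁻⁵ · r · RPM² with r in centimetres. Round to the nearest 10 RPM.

5750 RPM

Original rotor: r = 112 mm = 11.2 cm
RCF_original = 1.118 × 10⁻⁵ × 11.2 × (7042)² = 1.118 × 10⁻⁵ × 11.2 × 49,589,764 ≈ 6,209.4 × g
Target RCF = 1.5 × 6,209.4 ≈ 9,314.1 × g
Your rotor: r = 252 mm = 25.2 cm
9,314.1 = 1.118 × 10⁻⁵ × 25.2 × N²
N² = 9,314.1 / (28.1736 × 10⁻⁵) = 33,059,673
N ≈ √33,059,673 ≈ 5,749.8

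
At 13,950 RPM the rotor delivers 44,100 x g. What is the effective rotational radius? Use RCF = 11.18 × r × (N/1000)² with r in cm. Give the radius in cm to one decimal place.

44100 = 11.18 × r × (13.95)²
r = 44100 / (11.18 × 194.6025) = 44100 / 2175.656 ≈ 20.270 cm

r ≈ 20.3 cm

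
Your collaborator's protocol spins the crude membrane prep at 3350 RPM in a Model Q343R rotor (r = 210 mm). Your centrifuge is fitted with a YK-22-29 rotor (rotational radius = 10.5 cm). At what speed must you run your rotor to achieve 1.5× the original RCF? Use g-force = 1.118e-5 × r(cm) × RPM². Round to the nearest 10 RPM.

5800 RPM

Original rotor: r = 210 mm = 21.0 cm
RCF = 1.118 × 10⁻⁵ × r × N²
RCF_original = 1.118 × 10⁻⁵ × 21 × (3350)² = 1.118 × 10⁻⁵ × 21 × 11,222,500 ≈ 2,634.8 × g
Target RCF = 1.5 × 2,634.8 ≈ 3,952.2 × g
3,952.2 = 1.118 × 10⁻⁵ × 10.5 × N²
N² = 3,952.2 / (11.739 × 10⁻⁵) = 33,667,263
N ≈ √33,667,263 ≈ 5,802.3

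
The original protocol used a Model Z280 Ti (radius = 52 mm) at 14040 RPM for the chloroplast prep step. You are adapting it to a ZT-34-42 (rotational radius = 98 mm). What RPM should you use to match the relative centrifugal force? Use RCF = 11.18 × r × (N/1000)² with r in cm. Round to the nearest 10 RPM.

Original rotor: r = 52 mm = 5.2 cm
RCF = 11.18 × r × (N/1000)²
RCF_original = 11.18 × 5.2 × (14.04)² = 11.18 × 5.2 × 197.1216 ≈ 11,459.9 × g
Your rotor: r = 98 mm = 9.8 cm
11,459.9 = 11.18 × 9.8 × (N/1000)²
(N/1000)² = 11,459.9 / 109.564 = 104.5955
N = 1000 × √104.5955 ≈ 10,227.2

≈ 10230 RPM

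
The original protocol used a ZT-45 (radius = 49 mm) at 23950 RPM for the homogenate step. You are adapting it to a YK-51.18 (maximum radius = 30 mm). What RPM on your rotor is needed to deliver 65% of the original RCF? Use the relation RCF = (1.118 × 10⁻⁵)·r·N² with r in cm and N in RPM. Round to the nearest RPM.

Original rotor: r = 49 mm = 4.9 cm
RCF_original = 1.118 × 10⁻⁵ × 4.9 × (23950)² = 1.118 × 10⁻⁵ × 4.9 × 573,602,500 ≈ 31,423.1 × g
Target RCF = 0.65 × 31,423.1 ≈ 20,425 × g
Your rotor: r = 30 mm = 3.0 cm
20,425 = 1.118 × 10⁻⁵ × 3 × N²
N² = 20,425 / (3.354 × 10⁻⁵) = 608,974,359
N ≈ √608,974,359 ≈ 24,677.4

24677 RPM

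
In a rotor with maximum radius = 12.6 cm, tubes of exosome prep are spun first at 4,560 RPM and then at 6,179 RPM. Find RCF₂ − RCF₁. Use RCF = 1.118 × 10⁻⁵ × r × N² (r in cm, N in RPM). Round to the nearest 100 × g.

2400 × g

RCF₁ = 1.118 × 10⁻⁵ × 12.6 × (4560)² = 1.118 × 10⁻⁵ × 12.6 × 20,793,600 ≈ 2,929.2 × g
RCF₂ = 1.118 × 10⁻⁵ × 12.6 × (6179)² = 1.118 × 10⁻⁵ × 12.6 × 38,180,041 ≈ 5,378.3 × g
Increase = 5,378.3 − 2,929.2 = 2,449.1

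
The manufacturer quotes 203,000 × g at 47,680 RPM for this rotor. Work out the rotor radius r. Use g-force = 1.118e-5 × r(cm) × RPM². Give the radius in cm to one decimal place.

≈ 8.0 cm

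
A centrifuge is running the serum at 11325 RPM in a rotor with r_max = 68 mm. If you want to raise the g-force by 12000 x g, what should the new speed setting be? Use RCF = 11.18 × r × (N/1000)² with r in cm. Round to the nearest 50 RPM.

16900 RPM

r = 68 mm = 6.8 cm
Current RCF = 11.18 × 6.8 × (11.325)² = 11.18 × 6.8 × 128.255625 ≈ 9,750.5 × g
Target RCF = 9,750.5 + 12,000 = 21,750.5 × g
(N/1000)² = 21,750.5 / 76.024 = 286.1004
N = 1000 × √286.1004 ≈ 16,914.5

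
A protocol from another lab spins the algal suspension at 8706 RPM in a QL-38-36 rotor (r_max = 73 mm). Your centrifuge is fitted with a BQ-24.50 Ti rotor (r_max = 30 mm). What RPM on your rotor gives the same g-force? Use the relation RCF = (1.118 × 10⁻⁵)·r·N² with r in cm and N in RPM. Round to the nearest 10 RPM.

Original rotor: r = 73 mm = 7.3 cm
RCF_original = 1.118 × 10⁻⁵ × 7.3 × (8706)² = 1.118 × 10⁻⁵ × 7.3 × 75,794,436 ≈ 6,185.9 × g
Your rotor: r = 30 mm = 3.0 cm
6,185.9 = 1.118 × 10⁻⁵ × 3 × N²
N² = 6,185.9 / (3.354 × 10⁻⁵) = 184,433,512
N ≈ √184,433,512 ≈ 13,580.6

13580 RPM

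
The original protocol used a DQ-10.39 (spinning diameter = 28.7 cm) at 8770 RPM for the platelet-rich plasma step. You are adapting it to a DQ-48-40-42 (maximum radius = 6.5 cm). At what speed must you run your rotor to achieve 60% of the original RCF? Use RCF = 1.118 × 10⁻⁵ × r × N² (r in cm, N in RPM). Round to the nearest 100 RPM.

≈ 10100 RPM

Original rotor: r = 28.7 / 2 = 14.35 cm
RCF_original = 1.118 × 10⁻⁵ × 14.35 × (8770)² = 1.118 × 10⁻⁵ × 14.35 × 76,912,900 ≈ 12,339.4 × g
Target RCF = 0.6 × 12,339.4 ≈ 7,403.6 × g
7,403.6 = 1.118 × 10⁻⁵ × 6.5 × N²
N² = 7,403.6 / (7.267 × 10⁻⁵) = 101,879,730
N ≈ √101,879,730 ≈ 10,093.5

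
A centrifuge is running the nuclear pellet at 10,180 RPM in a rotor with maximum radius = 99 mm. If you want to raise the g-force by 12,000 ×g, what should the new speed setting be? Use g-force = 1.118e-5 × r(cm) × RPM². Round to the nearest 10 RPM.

14560 RPM

r = 99 mm = 9.9 cm
Current RCF = 1.118 × 10⁻⁵ × 9.9 × (10180)² = 1.118 × 10⁻⁵ × 9.9 × 103,632,400 ≈ 11,470.2 × g
Target RCF = 11,470.2 + 12,000 = 23,470.2 × g
N² = 23,470.2 / (11.0682 × 10⁻⁵) = 212,050,740
N ≈ √212,050,740 ≈ 14,562.0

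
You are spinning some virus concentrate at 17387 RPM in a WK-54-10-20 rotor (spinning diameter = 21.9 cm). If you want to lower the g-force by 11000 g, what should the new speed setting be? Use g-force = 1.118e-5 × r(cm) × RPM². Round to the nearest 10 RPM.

r = 21.9 / 2 = 10.95 cm
Current RCF = 1.118 × 10⁻⁵ × 10.95 × (17387)² = 1.118 × 10⁻⁵ × 10.95 × 302,307,769 ≈ 37,008.8 × g
Target RCF = 37,008.8 − 11,000 = 26,008.8 × g
N² = 26,008.8 / (12.2421 × 10⁻⁵) = 212,453,746
N ≈ √212,453,746 ≈ 14,575.8

14580 RPM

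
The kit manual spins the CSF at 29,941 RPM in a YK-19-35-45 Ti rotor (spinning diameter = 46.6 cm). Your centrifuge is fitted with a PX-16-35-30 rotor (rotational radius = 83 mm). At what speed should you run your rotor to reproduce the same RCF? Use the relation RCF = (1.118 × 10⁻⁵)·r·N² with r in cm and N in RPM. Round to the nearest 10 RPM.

Original rotor: r = 46.6 / 2 = 23.3 cm
RCF = 1.118 × 10⁻⁵ × r × N²
RCF_original = 1.118 × 10⁻⁵ × 23.3 × (29941)² = 1.118 × 10⁻⁵ × 23.3 × 896,463,481 ≈ 233,523.4 × g
Your rotor: r = 83 mm = 8.3 cm
233,523.4 = 1.118 × 10⁻⁵ × 8.3 × N²
N² = 233,523.4 / (9.2794 × 10⁻⁵) = 2,516,578,658
N ≈ √2,516,578,658 ≈ 50,165.5

≈ 50170 RPM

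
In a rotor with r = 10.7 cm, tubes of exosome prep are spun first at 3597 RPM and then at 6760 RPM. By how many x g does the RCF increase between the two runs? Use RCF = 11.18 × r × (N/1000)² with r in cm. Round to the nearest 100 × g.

RCF₁ = 11.18 × 10.7 × (3.597)² = 11.18 × 10.7 × 12.938409 ≈ 1,547.8 × g
RCF₂ = 11.18 × 10.7 × (6.76)² = 11.18 × 10.7 × 45.6976 ≈ 5,466.6 × g
Increase = 5,466.6 − 1,547.8 = 3,918.8

3900 x g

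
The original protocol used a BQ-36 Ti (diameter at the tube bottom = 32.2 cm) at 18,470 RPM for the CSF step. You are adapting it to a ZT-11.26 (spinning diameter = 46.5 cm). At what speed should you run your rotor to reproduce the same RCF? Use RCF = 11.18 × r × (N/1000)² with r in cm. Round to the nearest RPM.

Original rotor: r = 32.2 / 2 = 16.1 cm
RCF_original = 11.18 × 16.1 × (18.47)² = 11.18 × 16.1 × 341.1409 ≈ 61,404.7 × g
Your rotor: r = 46.5 / 2 = 23.25 cm
61,404.7 = 11.18 × 23.25 × (N/1000)²
(N/1000)² = 61,404.7 / 259.935 = 236.231
N = 1000 × √236.231 ≈ 15,369.8

15370 RPM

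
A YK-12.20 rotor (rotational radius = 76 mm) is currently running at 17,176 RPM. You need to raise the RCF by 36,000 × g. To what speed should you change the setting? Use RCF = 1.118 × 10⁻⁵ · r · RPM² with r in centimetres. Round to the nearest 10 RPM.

N₂ ≈ 26810 RPM

r = 76 mm = 7.6 cm
Current RCF = 1.118 × 10⁻⁵ × 7.6 × (17176)² = 1.118 × 10⁻⁵ × 7.6 × 295,014,976 ≈ 25,066.8 × g
Target RCF = 25,066.8 + 36,000 = 61,066.8 × g
N² = 61,066.8 / (8.4968 × 10⁻⁵) = 718,703,512
N ≈ √718,703,512 ≈ 26,808.6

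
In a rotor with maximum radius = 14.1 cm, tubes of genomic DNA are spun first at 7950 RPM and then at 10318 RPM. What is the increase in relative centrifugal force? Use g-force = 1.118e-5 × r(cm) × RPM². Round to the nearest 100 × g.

≈ 6800 × g

RCF₁ = 1.118 × 10⁻⁵ × 14.1 × (7950)² = 1.118 × 10⁻⁵ × 14.1 × 63,202,500 ≈ 9,963.1 × g
RCF₂ = 1.118 × 10⁻⁵ × 14.1 × (10318)² = 1.118 × 10⁻⁵ × 14.1 × 106,461,124 ≈ 16,782.3 × g
Increase = 16,782.3 − 9,963.1 = 6,819.2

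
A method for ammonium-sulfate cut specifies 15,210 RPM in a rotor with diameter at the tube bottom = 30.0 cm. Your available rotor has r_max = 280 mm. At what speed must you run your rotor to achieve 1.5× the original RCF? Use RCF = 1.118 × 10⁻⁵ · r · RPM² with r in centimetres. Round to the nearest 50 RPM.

Original rotor: r = 30.0 / 2 = 15 cm
RCF = 1.118 × 10⁻⁵ × r × N²
RCF_original = 1.118 × 10⁻⁵ × 15 × (15210)² = 1.118 × 10⁻⁵ × 15 × 231,344,100 ≈ 38,796.4 × g
Target RCF = 1.5 × 38,796.4 ≈ 58,194.6 × g
Your rotor: r = 280 mm = 28.0 cm
58,194.6 = 1.118 × 10⁻⁵ × 28 × N²
N² = 58,194.6 / (31.304 × 10⁻⁵) = 185,901,482
N ≈ √185,901,482 ≈ 13,634.6

13650 RPM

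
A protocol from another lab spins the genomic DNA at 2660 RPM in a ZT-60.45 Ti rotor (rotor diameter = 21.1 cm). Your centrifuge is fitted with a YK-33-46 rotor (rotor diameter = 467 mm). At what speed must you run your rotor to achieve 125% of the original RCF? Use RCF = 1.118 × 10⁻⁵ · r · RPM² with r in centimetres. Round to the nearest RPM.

≈ 1999 RPM

Original rotor: r = 21.1 / 2 = 10.55 cm
RCF_original = 1.118 × 10⁻⁵ × 10.55 × (2660)² = 1.118 × 10⁻⁵ × 10.55 × 7,075,600 ≈ 834.6 × g
Target RCF = 1.25 × 834.6 ≈ 1,043.2 × g
Your rotor: r = 467 mm / 2 = 233.5 mm = 23.35 cm
1,043.2 = 1.118 × 10⁻⁵ × 23.35 × N²
N² = 1,043.2 / (26.1053 × 10⁻⁵) = 3,996,123
N ≈ √3,996,123 ≈ 1,999.0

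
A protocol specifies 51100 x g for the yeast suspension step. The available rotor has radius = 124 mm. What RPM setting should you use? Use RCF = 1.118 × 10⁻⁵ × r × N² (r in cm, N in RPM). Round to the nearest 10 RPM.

r = 124 mm = 12.4 cm
RCF = 1.118 × 10⁻⁵ × r × N²
51,100 = 1.118 × 10⁻⁵ × 12.4 × N²
N² = 51,100 / (13.8632 × 10⁻⁵) = 368,601,766
N ≈ √368,601,766 ≈ 19,199.0

≈ 19200 RPM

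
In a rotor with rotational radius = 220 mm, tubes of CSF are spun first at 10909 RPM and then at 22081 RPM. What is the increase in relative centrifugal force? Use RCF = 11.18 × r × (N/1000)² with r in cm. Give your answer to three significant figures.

≈ 90700 x g

r = 220 mm = 22.0 cm
RCF₁ = 11.18 × 22 × (10.909)² = 11.18 × 22 × 119.006281 ≈ 29,270.8 × g
RCF₂ = 11.18 × 22 × (22.081)² = 11.18 × 22 × 487.570561 ≈ 119,922.9 × g
Increase = 119,922.9 − 29,270.8 = 90,652.1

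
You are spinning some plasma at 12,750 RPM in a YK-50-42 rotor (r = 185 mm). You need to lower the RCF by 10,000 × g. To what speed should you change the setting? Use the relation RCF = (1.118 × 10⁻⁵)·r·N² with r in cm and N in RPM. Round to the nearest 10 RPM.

≈ 10690 RPM

r = 185 mm = 18.5 cm
Current RCF = 1.118 × 10⁻⁵ × 18.5 × (12750)² = 1.118 × 10⁻⁵ × 18.5 × 162,562,500 ≈ 33,622.8 × g
Target RCF = 33,622.8 − 10,000 = 23,622.8 × g
N² = 23,622.8 / (20.683 × 10⁻⁵) = 114,213,605
N ≈ √114,213,605 ≈ 10,687.1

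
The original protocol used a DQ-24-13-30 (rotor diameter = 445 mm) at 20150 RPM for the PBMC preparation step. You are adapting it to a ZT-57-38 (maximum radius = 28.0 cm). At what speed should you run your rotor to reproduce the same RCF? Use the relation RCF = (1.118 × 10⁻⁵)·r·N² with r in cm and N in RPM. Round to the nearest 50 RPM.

17950 RPM

Original rotor: r = 445 mm / 2 = 222.5 mm = 22.25 cm
RCF_original = 1.118 × 10⁻⁵ × 22.25 × (20150)² = 1.118 × 10⁻⁵ × 22.25 × 406,022,500 ≈ 101,000.1 × g
101,000.1 = 1.118 × 10⁻⁵ × 28 × N²
N² = 101,000.1 / (31.304 × 10⁻⁵) = 322,642,793
N ≈ √322,642,793 ≈ 17,962.3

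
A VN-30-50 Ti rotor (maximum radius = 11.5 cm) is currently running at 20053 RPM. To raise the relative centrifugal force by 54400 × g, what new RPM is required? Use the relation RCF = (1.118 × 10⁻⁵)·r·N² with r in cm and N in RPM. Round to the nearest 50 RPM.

Current RCF = 1.118 × 10⁻⁵ × 11.5 × (20053)² = 1.118 × 10⁻⁵ × 11.5 × 402,122,809 ≈ 51,700.9 × g
Target RCF = 51,700.9 + 54,400 = 106,100.9 × g
N² = 106,100.9 / (12.857 × 10⁻⁵) = 825,238,392
N ≈ √825,238,392 ≈ 28,727.0

≈ 28750 RPM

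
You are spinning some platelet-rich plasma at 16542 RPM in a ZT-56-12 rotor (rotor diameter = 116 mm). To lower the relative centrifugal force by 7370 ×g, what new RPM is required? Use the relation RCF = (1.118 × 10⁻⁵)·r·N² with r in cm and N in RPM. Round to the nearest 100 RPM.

12600 RPM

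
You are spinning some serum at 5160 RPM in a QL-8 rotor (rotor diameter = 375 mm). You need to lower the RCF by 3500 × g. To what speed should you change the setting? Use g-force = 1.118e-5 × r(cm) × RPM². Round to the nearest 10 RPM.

r = 375 mm / 2 = 187.5 mm = 18.75 cm
Current RCF = 1.118 × 10⁻⁵ × 18.75 × (5160)² = 1.118 × 10⁻⁵ × 18.75 × 26,625,600 ≈ 5,581.4 × g
Target RCF = 5,581.4 − 3,500 = 2,081.4 × g
N² = 2,081.4 / (20.9625 × 10⁻⁵) = 9,929,159
N ≈ √9,929,159 ≈ 3,151.1

N₂ ≈ 3150 RPM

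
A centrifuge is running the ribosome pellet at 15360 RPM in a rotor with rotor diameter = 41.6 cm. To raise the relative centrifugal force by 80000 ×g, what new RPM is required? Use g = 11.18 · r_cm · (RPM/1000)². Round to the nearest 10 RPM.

r = 41.6 / 2 = 20.8 cm
Current RCF = 11.18 × 20.8 × (15.36)² = 11.18 × 20.8 × 235.9296 ≈ 54,864 × g
Target RCF = 54,864 + 80,000 = 134,864 × g
(N/1000)² = 134,864 / 232.544 = 579.9505
N = 1000 × √579.9505 ≈ 24,082.2

24080 RPM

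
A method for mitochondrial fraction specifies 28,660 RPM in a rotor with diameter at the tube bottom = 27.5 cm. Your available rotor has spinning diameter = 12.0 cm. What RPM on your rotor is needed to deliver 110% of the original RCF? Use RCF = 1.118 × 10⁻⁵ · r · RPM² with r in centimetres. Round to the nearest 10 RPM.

Original rotor: r = 27.5 / 2 = 13.75 cm
RCF = 1.118 × 10⁻⁵ × r × N²
RCF_original = 1.118 × 10⁻⁵ × 13.75 × (28660)² = 1.118 × 10⁻⁵ × 13.75 × 821,395,600 ≈ 126,269 × g
Target RCF = 1.1 × 126,269 ≈ 138,895.9 × g
Your rotor: r = 12.0 / 2 = 6 cm
138,895.9 = 1.118 × 10⁻⁵ × 6 × N²
N² = 138,895.9 / (6.708 × 10⁻⁵) = 2,070,600,775
N ≈ √2,070,600,775 ≈ 45,503.9

≈ 45500 RPM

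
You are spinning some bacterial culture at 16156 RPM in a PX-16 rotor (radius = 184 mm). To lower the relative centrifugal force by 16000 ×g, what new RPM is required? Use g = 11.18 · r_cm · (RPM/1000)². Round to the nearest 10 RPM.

r = 184 mm = 18.4 cm
Current RCF = 11.18 × 18.4 × (16.156)² = 11.18 × 18.4 × 261.016336 ≈ 53,694.2 × g
Target RCF = 53,694.2 − 16,000 = 37,694.2 × g
(N/1000)² = 37,694.2 / 205.712 = 183.2377
N = 1000 × √183.2377 ≈ 13,536.5

N₂ ≈ 13540 RPM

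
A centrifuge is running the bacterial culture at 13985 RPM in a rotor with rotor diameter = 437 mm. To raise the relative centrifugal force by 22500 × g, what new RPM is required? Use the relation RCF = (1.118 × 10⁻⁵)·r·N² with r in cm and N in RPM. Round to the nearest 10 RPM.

N₂ ≈ 16960 RPM

r = 437 mm / 2 = 218.5 mm = 21.85 cm
Current RCF = 1.118 × 10⁻⁵ × 21.85 × (13985)² = 1.118 × 10⁻⁵ × 21.85 × 195,580,225 ≈ 47,776.9 × g
Target RCF = 47,776.9 + 22,500 = 70,276.9 × g
N² = 70,276.9 / (24.4283 × 10⁻⁵) = 287,686,413
N ≈ √287,686,413 ≈ 16,961.3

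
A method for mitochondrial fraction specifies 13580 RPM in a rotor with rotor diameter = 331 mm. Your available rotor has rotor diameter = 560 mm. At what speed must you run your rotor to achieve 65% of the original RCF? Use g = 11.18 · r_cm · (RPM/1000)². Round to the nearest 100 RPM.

Original rotor: r = 331 mm / 2 = 165.5 mm = 16.55 cm
RCF_original = 11.18 × 16.55 × (13.58)² = 11.18 × 16.55 × 184.4164 ≈ 34,122.4 × g
Target RCF = 0.65 × 34,122.4 ≈ 22,179.6 × g
Your rotor: r = 560 mm / 2 = 280 mm = 28 cm
22,179.6 = 11.18 × 28 × (N/1000)²
(N/1000)² = 22,179.6 / 313.04 = 70.85229
N = 1000 × √70.85229 ≈ 8,417.4

≈ 8400 RPM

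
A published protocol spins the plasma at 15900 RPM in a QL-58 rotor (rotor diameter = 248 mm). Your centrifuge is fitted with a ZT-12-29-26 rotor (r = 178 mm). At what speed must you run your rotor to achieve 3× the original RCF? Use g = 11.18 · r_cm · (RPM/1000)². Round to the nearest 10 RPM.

≈ 22990 RPM

Original rotor: r = 248 mm / 2 = 124 mm = 12.4 cm
RCF = 11.18 × r × (N/1000)²
RCF_original = 11.18 × 12.4 × (15.9)² = 11.18 × 12.4 × 252.81 ≈ 35,047.6 × g
Target RCF = 3 × 35,047.6 ≈ 105,142.8 × g
Your rotor: r = 178 mm = 17.8 cm
105,142.8 = 11.18 × 17.8 × (N/1000)²
(N/1000)² = 105,142.8 / 199.004 = 528.3452
N = 1000 × √528.3452 ≈ 22,985.8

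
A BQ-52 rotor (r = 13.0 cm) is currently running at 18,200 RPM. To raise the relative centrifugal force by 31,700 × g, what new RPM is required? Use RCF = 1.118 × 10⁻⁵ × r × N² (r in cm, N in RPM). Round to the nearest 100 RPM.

≈ 23400 RPM

Current RCF = 1.118 × 10⁻⁵ × 13 × (18200)² = 1.118 × 10⁻⁵ × 13 × 331,240,000 ≈ 48,142.4 × g
Target RCF = 48,142.4 + 31,700 = 79,842.4 × g
N² = 79,842.4 / (14.534 × 10⁻⁵) = 549,349,112
N ≈ √549,349,112 ≈ 23,438.2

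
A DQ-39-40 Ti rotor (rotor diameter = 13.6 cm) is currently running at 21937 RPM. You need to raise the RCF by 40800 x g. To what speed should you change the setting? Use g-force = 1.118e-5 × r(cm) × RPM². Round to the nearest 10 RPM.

r = 13.6 / 2 = 6.8 cm
Current RCF = 1.118 × 10⁻⁵ × 6.8 × (21937)² = 1.118 × 10⁻⁵ × 6.8 × 481,231,969 ≈ 36,585.2 × g
Target RCF = 36,585.2 + 40,800 = 77,385.2 × g
N² = 77,385.2 / (7.6024 × 10⁻⁵) = 1,017,904,872
N ≈ √1,017,904,872 ≈ 31,904.6

≈ 31900 RPM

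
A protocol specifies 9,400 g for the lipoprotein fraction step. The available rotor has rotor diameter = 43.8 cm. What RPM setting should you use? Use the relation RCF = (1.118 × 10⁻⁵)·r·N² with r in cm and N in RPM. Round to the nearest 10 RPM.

≈ 6200 RPM

r = 43.8 / 2 = 21.9 cm
RCF = 1.118 × 10⁻⁵ × r × N²
9,400 = 1.118 × 10⁻⁵ × 21.9 × N²
N² = 9,400 / (24.4842 × 10⁻⁵) = 38,392,106
N ≈ √38,392,106 ≈ 6,196.1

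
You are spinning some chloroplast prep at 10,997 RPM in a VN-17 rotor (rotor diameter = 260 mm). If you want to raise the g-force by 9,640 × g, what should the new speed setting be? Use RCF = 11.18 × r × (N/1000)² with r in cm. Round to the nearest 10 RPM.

r = 260 mm / 2 = 130 mm = 13 cm
Current RCF = 11.18 × 13 × (10.997)² = 11.18 × 13 × 120.934009 ≈ 17,576.5 × g
Target RCF = 17,576.5 + 9,640 = 27,216.5 × g
(N/1000)² = 27,216.5 / 145.34 = 187.2609
N = 1000 × √187.2609 ≈ 13,684.3

≈ 13680 RPM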